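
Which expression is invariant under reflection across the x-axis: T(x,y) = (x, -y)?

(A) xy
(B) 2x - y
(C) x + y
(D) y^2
D

The map is reflection across the x-axis: T(x,y) = (x, -y).
Substitute the transformed coordinates into each option and compare with the original:
(A) xy  ->  (x)(-y) = -xy   [differs from xy: not invariant]
(B) 2x - y  ->  2(x) - (-y) = 2x + y   [differs from 2x - y: not invariant]
(C) x + y  ->  (x) + (-y) = x - y   [differs from x + y: not invariant]
(D) y^2  ->  (-y)^2 = y^2   [equals y^2: invariant]

Only option (D), y^2, is unchanged by the transformation.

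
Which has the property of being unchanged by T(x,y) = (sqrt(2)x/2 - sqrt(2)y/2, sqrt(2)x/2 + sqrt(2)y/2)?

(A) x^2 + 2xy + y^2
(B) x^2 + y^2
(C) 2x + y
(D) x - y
B

An expression E(x,y) is invariant under T if E(T(x,y)) = E(x,y). Here T(x,y) = (sqrt(2)x/2 - sqrt(2)y/2, sqrt(2)x/2 + sqrt(2)y/2).
Substitute the transformed coordinates into each option and compare with the original:
(A) x^2 + 2xy + y^2  ->  (sqrt(2)x/2 - sqrt(2)y/2)^2 + 2(sqrt(2)x/2 - sqrt(2)y/2)(sqrt(2)x/2 + sqrt(2)y/2) + (sqrt(2)x/2 + sqrt(2)y/2)^2 = 2x^2   [differs from x^2 + 2xy + y^2: not invariant]
(B) x^2 + y^2  ->  (sqrt(2)x/2 - sqrt(2)y/2)^2 + (sqrt(2)x/2 + sqrt(2)y/2)^2 = x^2 + y^2   [equals x^2 + y^2: invariant]
(C) 2x + y  ->  2(sqrt(2)x/2 - sqrt(2)y/2) + (sqrt(2)x/2 + sqrt(2)y/2) = 3sqrt(2)x/2 - sqrt(2)y/2   [differs from 2x + y: not invariant]
(D) x - y  ->  (sqrt(2)x/2 - sqrt(2)y/2) - (sqrt(2)x/2 + sqrt(2)y/2) = -sqrt(2)y   [differs from x - y: not invariant]

Only option (B), x^2 + y^2, is unchanged by the transformation.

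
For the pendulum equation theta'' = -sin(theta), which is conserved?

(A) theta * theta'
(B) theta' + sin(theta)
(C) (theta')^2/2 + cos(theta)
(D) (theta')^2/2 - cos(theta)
D

A first integral I satisfies dI/dt = 0 along every solution. Differentiate each option and use the equation of motion:
(A) d/dt[theta * theta'] = (theta')^2 + theta theta'' = (theta')^2 - theta sin(theta), not identically 0
(B) d/dt[theta' + sin(theta)] = theta'' + cos(theta) theta' = -sin(theta) + theta' cos(theta), not identically 0
(C) d/dt[(theta')^2/2 + cos(theta)] = theta' theta'' - sin(theta) theta' = -2 theta' sin(theta), not identically 0
(D) d/dt[(theta')^2/2 - cos(theta)] = theta' theta'' + sin(theta) theta' = theta'(-sin(theta)) + theta' sin(theta) = 0

Only (D) has zero time-derivative. This is the total energy: kinetic (theta')^2/2 plus potential -cos(theta).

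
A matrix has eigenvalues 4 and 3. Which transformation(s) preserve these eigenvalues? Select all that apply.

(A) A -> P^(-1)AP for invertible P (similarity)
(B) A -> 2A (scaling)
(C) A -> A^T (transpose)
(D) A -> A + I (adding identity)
A and C

Eigenvalues are preserved by:
1. Similarity transformations: A -> P^(-1)AP (same characteristic polynomial)
2. Transpose: A^T has the same eigenvalues as A

Eigenvalues are NOT preserved by:
- Adding identity: eigenvalues become 4+1, 3+1
- Scaling: eigenvalues become 8, 6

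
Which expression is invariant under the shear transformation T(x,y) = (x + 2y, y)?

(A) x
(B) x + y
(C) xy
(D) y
D

Under the shear T(x,y) = (x + 2y, y):
Substitute the transformed coordinates into each option and compare with the original:
(A) x  ->  (x + 2y) = x + 2y   [differs from x: not invariant]
(B) x + y  ->  (x + 2y) + (y) = x + 3y   [differs from x + y: not invariant]
(C) xy  ->  (x + 2y)(y) = xy + 2y^2   [differs from xy: not invariant]
(D) y  ->  (y) = y   [equals y: invariant]

Only option (D), y, is unchanged by the transformation.
A horizontal shear moves points parallel to the x-axis, so the y-coordinate (and any function of y alone) is unchanged.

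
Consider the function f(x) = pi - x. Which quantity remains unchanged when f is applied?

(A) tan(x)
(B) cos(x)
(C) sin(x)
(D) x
C

For f(x) = pi - x:
sin(pi - x) = sin(x), so sine is invariant under this transformation.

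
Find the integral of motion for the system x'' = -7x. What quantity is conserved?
E = (x')^2 + 7x^2

Multiply the equation by x':
x' * x'' = -7x * x'
The left side is d/dt[(x')^2/2] and the right side is d/dt[-7x^2/2], so
d/dt[(x')^2/2 + 7x^2/2] = 0, i.e. (x')^2/2 + 7x^2/2 = constant.
Multiplying by 2, the integral of motion is E = (x')^2 + 7x^2.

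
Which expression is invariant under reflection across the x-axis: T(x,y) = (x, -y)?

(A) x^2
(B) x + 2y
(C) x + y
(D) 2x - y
A

The map is reflection across the x-axis: T(x,y) = (x, -y).
Substitute the transformed coordinates into each option and compare with the original:
(A) x^2  ->  (x)^2 = x^2   [equals x^2: invariant]
(B) x + 2y  ->  (x) + 2(-y) = x - 2y   [differs from x + 2y: not invariant]
(C) x + y  ->  (x) + (-y) = x - y   [differs from x + y: not invariant]
(D) 2x - y  ->  2(x) - (-y) = 2x + y   [differs from 2x - y: not invariant]

Only option (A), x^2, is unchanged by the transformation.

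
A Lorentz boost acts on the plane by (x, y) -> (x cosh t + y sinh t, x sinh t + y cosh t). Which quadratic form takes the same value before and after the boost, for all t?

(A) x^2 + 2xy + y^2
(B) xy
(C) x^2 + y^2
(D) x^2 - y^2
D

Write x' = x cosh t + y sinh t, y' = x sinh t + y cosh t and substitute into each option:
(A) x^2 + 2xy + y^2: (x' + y')^2 with x' + y' = (x + y)(cosh t + sinh t) = (x + y)e^t, so it becomes (x + y)^2 e^(2t)   [not invariant for t != 0]
(B) xy: (x cosh t + y sinh t)(x sinh t + y cosh t) = xy(cosh^2 t + sinh^2 t) + (x^2 + y^2) sinh t cosh t = xy cosh 2t + (x^2 + y^2)(sinh 2t)/2   [not invariant for t != 0]
(C) x^2 + y^2: (x cosh t + y sinh t)^2 + (x sinh t + y cosh t)^2 = (x^2 + y^2)(cosh^2 t + sinh^2 t) + 4xy sinh t cosh t = (x^2 + y^2) cosh 2t + 2xy sinh 2t   [not invariant for t != 0]
(D) x^2 - y^2: (x cosh t + y sinh t)^2 - (x sinh t + y cosh t)^2 = x^2(cosh^2 t - sinh^2 t) + 2xy(cosh t sinh t - sinh t cosh t) + y^2(sinh^2 t - cosh^2 t) = x^2 - y^2   [invariant, using cosh^2 t - sinh^2 t = 1]

Only (D) x^2 - y^2 is unchanged; it is the Minkowski form preserved by Lorentz boosts, just as x^2 + y^2 is preserved by ordinary rotations.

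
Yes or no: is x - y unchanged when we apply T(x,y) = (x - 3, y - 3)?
Yes

Substitute T(x,y) = (x - 3, y - 3) into the expression and compare with the original.

Original: x - y
After applying T: (x - 3) - (y - 3) = x - y

This is identical to the original x - y, so the expression is invariant.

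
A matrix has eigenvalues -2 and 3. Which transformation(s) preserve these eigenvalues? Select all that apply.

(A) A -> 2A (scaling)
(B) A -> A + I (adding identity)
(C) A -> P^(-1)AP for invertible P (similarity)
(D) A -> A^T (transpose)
C and D

Eigenvalues are preserved by:
1. Similarity transformations: A -> P^(-1)AP (same characteristic polynomial)
2. Transpose: A^T has the same eigenvalues as A

Eigenvalues are NOT preserved by:
- Adding identity: eigenvalues become -2+1, 3+1
- Scaling: eigenvalues become -4, 6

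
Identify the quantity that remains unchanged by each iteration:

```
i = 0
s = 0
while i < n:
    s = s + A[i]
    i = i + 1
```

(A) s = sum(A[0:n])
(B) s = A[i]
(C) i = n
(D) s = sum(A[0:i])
D

A loop invariant must hold before the first iteration and be re-established by every execution of the body.

(D) s = sum(A[0:i]): Initially i = 0 and s = 0 = sum of the empty slice A[0:0]. If s = sum(A[0:i]) holds at the top of an iteration, the body sets s to sum(A[0:i]) + A[i] = sum(A[0:i+1]) and then i to i+1, so s = sum(A[0:i]) holds again. At exit i = n, giving s = sum(A[0:n]).

The other options fail:
(A) s = sum(A[0:n]): false before the loop (s = 0, not the full sum) -- it only becomes true at exit.
(B) s = A[i]: after the first iteration s = A[0] but i = 1, so s = A[i] compares s with the wrong element (and fails in general).
(C) i = n: false initially (i = 0); it is the exit condition, not an invariant.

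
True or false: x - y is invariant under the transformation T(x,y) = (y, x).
False

Substitute T(x,y) = (y, x) into the expression and compare with the original.

Original: x - y
After applying T: (y) - (x) = -x + y

This differs from the original x - y (difference: -2x + 2y), so the expression is NOT invariant.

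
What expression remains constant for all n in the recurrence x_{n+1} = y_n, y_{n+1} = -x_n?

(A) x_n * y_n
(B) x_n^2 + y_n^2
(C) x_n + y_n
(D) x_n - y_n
B

For the recurrence x_{n+1} = y_n, y_{n+1} = -x_n:

x_{n+1}^2 + y_{n+1}^2 = y_n^2 + (-x_n)^2 = x_n^2 + y_n^2
The sum of squares is conserved (like energy in a harmonic oscillator).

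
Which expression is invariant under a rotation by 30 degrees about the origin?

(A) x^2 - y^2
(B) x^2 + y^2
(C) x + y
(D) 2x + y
B

A rotation by 30 degrees sends (x, y) to (sqrt(3)x/2 - y/2, x/2 + sqrt(3)y/2).
Substitute the transformed coordinates into each option and compare with the original:
(A) x^2 - y^2  ->  (sqrt(3)x/2 - y/2)^2 - (x/2 + sqrt(3)y/2)^2 = x^2/2 - sqrt(3)xy - y^2/2   [differs from x^2 - y^2: not invariant]
(B) x^2 + y^2  ->  (sqrt(3)x/2 - y/2)^2 + (x/2 + sqrt(3)y/2)^2 = x^2 + y^2   [equals x^2 + y^2: invariant]
(C) x + y  ->  (sqrt(3)x/2 - y/2) + (x/2 + sqrt(3)y/2) = x/2 + sqrt(3)x/2 - y/2 + sqrt(3)y/2   [differs from x + y: not invariant]
(D) 2x + y  ->  2(sqrt(3)x/2 - y/2) + (x/2 + sqrt(3)y/2) = x/2 + sqrt(3)x - y + sqrt(3)y/2   [differs from 2x + y: not invariant]

Only option (B), x^2 + y^2, is unchanged by the transformation.
Geometrically, x^2 + y^2 is the squared distance from the origin, which every rotation about the origin preserves.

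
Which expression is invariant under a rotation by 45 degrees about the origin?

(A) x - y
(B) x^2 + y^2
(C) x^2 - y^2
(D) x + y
B

A rotation by 45 degrees sends (x, y) to (sqrt(2)x/2 - sqrt(2)y/2, sqrt(2)x/2 + sqrt(2)y/2).
Substitute the transformed coordinates into each option and compare with the original:
(A) x - y  ->  (sqrt(2)x/2 - sqrt(2)y/2) - (sqrt(2)x/2 + sqrt(2)y/2) = -sqrt(2)y   [differs from x - y: not invariant]
(B) x^2 + y^2  ->  (sqrt(2)x/2 - sqrt(2)y/2)^2 + (sqrt(2)x/2 + sqrt(2)y/2)^2 = x^2 + y^2   [equals x^2 + y^2: invariant]
(C) x^2 - y^2  ->  (sqrt(2)x/2 - sqrt(2)y/2)^2 - (sqrt(2)x/2 + sqrt(2)y/2)^2 = -2xy   [differs from x^2 - y^2: not invariant]
(D) x + y  ->  (sqrt(2)x/2 - sqrt(2)y/2) + (sqrt(2)x/2 + sqrt(2)y/2) = sqrt(2)x   [differs from x + y: not invariant]

Only option (B), x^2 + y^2, is unchanged by the transformation.
Geometrically, x^2 + y^2 is the squared distance from the origin, which every rotation about the origin preserves.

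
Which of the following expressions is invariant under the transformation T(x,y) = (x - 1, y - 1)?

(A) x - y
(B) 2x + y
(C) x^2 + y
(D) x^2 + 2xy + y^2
A

An expression E(x,y) is invariant under T if E(T(x,y)) = E(x,y). Here T(x,y) = (x - 1, y - 1).
Substitute the transformed coordinates into each option and compare with the original:
(A) x - y  ->  (x - 1) - (y - 1) = x - y   [equals x - y: invariant]
(B) 2x + y  ->  2(x - 1) + (y - 1) = 2x + y - 3   [differs from 2x + y: not invariant]
(C) x^2 + y  ->  (x - 1)^2 + (y - 1) = x^2 - 2x + y   [differs from x^2 + y: not invariant]
(D) x^2 + 2xy + y^2  ->  (x - 1)^2 + 2(x - 1)(y - 1) + (y - 1)^2 = x^2 + 2xy - 4x + y^2 - 4y + 4   [differs from x^2 + 2xy + y^2: not invariant]

Only option (A), x - y, is unchanged by the transformation.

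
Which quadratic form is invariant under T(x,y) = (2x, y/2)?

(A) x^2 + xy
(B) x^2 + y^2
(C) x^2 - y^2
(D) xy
D

T multiplies x by 2 and divides y by 2.
Substitute the transformed coordinates into each option and compare with the original:
(A) x^2 + xy  ->  (2x)^2 + (2x)(y/2) = 4x^2 + xy   [differs from x^2 + xy: not invariant]
(B) x^2 + y^2  ->  (2x)^2 + (y/2)^2 = 4x^2 + y^2/4   [differs from x^2 + y^2: not invariant]
(C) x^2 - y^2  ->  (2x)^2 - (y/2)^2 = 4x^2 - y^2/4   [differs from x^2 - y^2: not invariant]
(D) xy  ->  (2x)(y/2) = xy   [equals xy: invariant]

Only option (D), xy, is unchanged by the transformation.
The factors 2 and 1/2 cancel only in the pure product xy.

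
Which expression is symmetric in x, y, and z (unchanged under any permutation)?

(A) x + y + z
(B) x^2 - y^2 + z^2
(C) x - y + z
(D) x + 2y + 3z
A

A symmetric expression is unchanged when the variables are permuted; here the transformation to test is the swap (x, y) -> (y, x).
A symmetric expression must survive every permutation; the single swap x <-> y already eliminates the distractors, and the keyed expression is also unchanged by x <-> z and y <-> z (each variable enters it in exactly the same way).
Substitute the transformed coordinates into each option and compare with the original:
(A) x + y + z  ->  (y) + (x) + z = x + y + z   [equals x + y + z: invariant]
(B) x^2 - y^2 + z^2  ->  (y)^2 - (x)^2 + z^2 = -x^2 + y^2 + z^2   [differs from x^2 - y^2 + z^2: not invariant]
(C) x - y + z  ->  (y) - (x) + z = -x + y + z   [differs from x - y + z: not invariant]
(D) x + 2y + 3z  ->  (y) + 2(x) + 3z = 2x + y + 3z   [differs from x + 2y + 3z: not invariant]

Only option (A), x + y + z, is unchanged by the transformation.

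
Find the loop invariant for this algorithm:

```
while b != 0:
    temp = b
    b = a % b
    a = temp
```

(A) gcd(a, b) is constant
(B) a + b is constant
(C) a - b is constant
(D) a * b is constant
A

A loop invariant must hold before the first iteration and be re-established by every execution of the body.

(A) gcd(a, b) is constant: One iteration replaces (a, b) by (b, a mod b). Since a mod b = a - q*b for an integer q, any common divisor of a and b divides b and a mod b, and conversely; hence gcd(b, a mod b) = gcd(a, b). For instance (27, 7) -> (7, 6) keeps gcd = 1. At exit b = 0 and a = gcd of the original inputs.

The other options fail:
(B) a + b is constant: e.g. (a, b) = (27, 7) -> (7, 6): the sum goes from 34 to 13.
(C) a - b is constant: e.g. (a, b) = (27, 7) -> (7, 6): the difference goes from 20 to 1.
(D) a * b is constant: e.g. (a, b) = (27, 7) -> (7, 6): the product goes from 189 to 42.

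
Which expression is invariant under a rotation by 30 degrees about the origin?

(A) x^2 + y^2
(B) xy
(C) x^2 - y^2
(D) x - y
A

A rotation by 30 degrees sends (x, y) to (sqrt(3)x/2 - y/2, x/2 + sqrt(3)y/2).
Substitute the transformed coordinates into each option and compare with the original:
(A) x^2 + y^2  ->  (sqrt(3)x/2 - y/2)^2 + (x/2 + sqrt(3)y/2)^2 = x^2 + y^2   [equals x^2 + y^2: invariant]
(B) xy  ->  (sqrt(3)x/2 - y/2)(x/2 + sqrt(3)y/2) = sqrt(3)x^2/4 + xy/2 - sqrt(3)y^2/4   [differs from xy: not invariant]
(C) x^2 - y^2  ->  (sqrt(3)x/2 - y/2)^2 - (x/2 + sqrt(3)y/2)^2 = x^2/2 - sqrt(3)xy - y^2/2   [differs from x^2 - y^2: not invariant]
(D) x - y  ->  (sqrt(3)x/2 - y/2) - (x/2 + sqrt(3)y/2) = -x/2 + sqrt(3)x/2 - sqrt(3)y/2 - y/2   [differs from x - y: not invariant]

Only option (A), x^2 + y^2, is unchanged by the transformation.
Geometrically, x^2 + y^2 is the squared distance from the origin, which every rotation about the origin preserves.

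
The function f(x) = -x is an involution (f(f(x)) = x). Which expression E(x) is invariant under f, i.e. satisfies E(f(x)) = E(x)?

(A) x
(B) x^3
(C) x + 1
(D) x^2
D

Replace x by f(x) = -x in each option and simplify. As a quick numerical cross-check, also compare E(5) with E(f(5)) = E(-5).

(A) x  ->  (-x) = -x; check: E(5) = 5 but E(-5) = -5.   [not invariant]
(B) x^3  ->  (-x)^3 = -x^3; check: E(5) = 125 but E(-5) = -125.   [not invariant]
(C) x + 1  ->  (-x) + 1 = 1 - x; check: E(5) = 6 but E(-5) = -4.   [not invariant]
(D) x^2  ->  (-x)^2, which simplifies back to x^2; check: E(5) = 25, E(-5) = 25.   [invariant]

Only (D) is unchanged. E is symmetric under swapping x with f(x) = -x, which is exactly what an involution does.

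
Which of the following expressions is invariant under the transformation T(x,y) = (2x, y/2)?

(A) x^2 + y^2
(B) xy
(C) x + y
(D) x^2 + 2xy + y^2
B

An expression E(x,y) is invariant under T if E(T(x,y)) = E(x,y). Here T(x,y) = (2x, y/2).
Substitute the transformed coordinates into each option and compare with the original:
(A) x^2 + y^2  ->  (2x)^2 + (y/2)^2 = 4x^2 + y^2/4   [differs from x^2 + y^2: not invariant]
(B) xy  ->  (2x)(y/2) = xy   [equals xy: invariant]
(C) x + y  ->  (2x) + (y/2) = 2x + y/2   [differs from x + y: not invariant]
(D) x^2 + 2xy + y^2  ->  (2x)^2 + 2(2x)(y/2) + (y/2)^2 = 4x^2 + 2xy + y^2/4   [differs from x^2 + 2xy + y^2: not invariant]

Only option (B), xy, is unchanged by the transformation.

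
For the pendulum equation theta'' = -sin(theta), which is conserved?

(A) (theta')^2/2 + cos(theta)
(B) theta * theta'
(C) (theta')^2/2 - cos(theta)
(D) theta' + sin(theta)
C

A first integral I satisfies dI/dt = 0 along every solution. Differentiate each option and use the equation of motion:
(A) d/dt[(theta')^2/2 + cos(theta)] = theta' theta'' - sin(theta) theta' = -2 theta' sin(theta), not identically 0
(B) d/dt[theta * theta'] = (theta')^2 + theta theta'' = (theta')^2 - theta sin(theta), not identically 0
(C) d/dt[(theta')^2/2 - cos(theta)] = theta' theta'' + sin(theta) theta' = theta'(-sin(theta)) + theta' sin(theta) = 0
(D) d/dt[theta' + sin(theta)] = theta'' + cos(theta) theta' = -sin(theta) + theta' cos(theta), not identically 0

Only (C) has zero time-derivative. This is the total energy: kinetic (theta')^2/2 plus potential -cos(theta).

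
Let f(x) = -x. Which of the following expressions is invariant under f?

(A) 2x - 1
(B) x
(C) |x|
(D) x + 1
C

For f(x) = -x:
Applying f replaces x by -x. Since |-x| = |x|, the absolute value is unchanged by f, whereas x -> -x, 2x - 1 -> -2x - 1 and x + 1 -> -x + 1 all change.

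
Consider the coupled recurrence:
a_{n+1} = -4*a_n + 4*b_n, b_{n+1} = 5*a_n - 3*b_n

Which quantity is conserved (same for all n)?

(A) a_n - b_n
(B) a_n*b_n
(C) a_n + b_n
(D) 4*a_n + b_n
C

Replace a_n by a_{n+1} = -4*a_n + 4*b_n and b_n by b_{n+1} = 5*a_n - 3*b_n in each option and simplify:
(A) a_n - b_n  ->  (-4*a_n + 4*b_n) - (5*a_n - 3*b_n) = -9*a_n + 7*b_n   [not conserved]
(B) a_n*b_n  ->  (-4*a_n + 4*b_n)*(5*a_n - 3*b_n) = -20*a_n^2 + 32*a_n*b_n - 12*b_n^2   [not conserved]
(C) a_n + b_n  ->  (-4*a_n + 4*b_n) + (5*a_n - 3*b_n) = a_n + b_n   [conserved]
(D) 4*a_n + b_n  ->  4*(-4*a_n + 4*b_n) + (5*a_n - 3*b_n) = -11*a_n + 13*b_n   [not conserved]

Only (C) a_n + b_n returns to itself after one step, so it is the conserved quantity.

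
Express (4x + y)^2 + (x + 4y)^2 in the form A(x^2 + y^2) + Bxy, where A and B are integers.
17(x^2 + y^2) + 16xy

Expanding: (4x + y)^2 = 16x^2 + 8xy + y^2
(x + 4y)^2 = x^2 + 8xy + 16y^2
Sum = (16+1)(x^2+y^2) + 16xy = 17(x^2 + y^2) + 16xy
This is symmetric in x and y.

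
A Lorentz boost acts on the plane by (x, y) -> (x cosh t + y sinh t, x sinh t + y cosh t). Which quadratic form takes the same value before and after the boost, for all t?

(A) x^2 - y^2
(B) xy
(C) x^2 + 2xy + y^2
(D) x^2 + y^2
A

Write x' = x cosh t + y sinh t, y' = x sinh t + y cosh t and substitute into each option:
(A) x^2 - y^2: (x cosh t + y sinh t)^2 - (x sinh t + y cosh t)^2 = x^2(cosh^2 t - sinh^2 t) + 2xy(cosh t sinh t - sinh t cosh t) + y^2(sinh^2 t - cosh^2 t) = x^2 - y^2   [invariant, using cosh^2 t - sinh^2 t = 1]
(B) xy: (x cosh t + y sinh t)(x sinh t + y cosh t) = xy(cosh^2 t + sinh^2 t) + (x^2 + y^2) sinh t cosh t = xy cosh 2t + (x^2 + y^2)(sinh 2t)/2   [not invariant for t != 0]
(C) x^2 + 2xy + y^2: (x' + y')^2 with x' + y' = (x + y)(cosh t + sinh t) = (x + y)e^t, so it becomes (x + y)^2 e^(2t)   [not invariant for t != 0]
(D) x^2 + y^2: (x cosh t + y sinh t)^2 + (x sinh t + y cosh t)^2 = (x^2 + y^2)(cosh^2 t + sinh^2 t) + 4xy sinh t cosh t = (x^2 + y^2) cosh 2t + 2xy sinh 2t   [not invariant for t != 0]

Only (A) x^2 - y^2 is unchanged; it is the Minkowski form preserved by Lorentz boosts, just as x^2 + y^2 is preserved by ordinary rotations.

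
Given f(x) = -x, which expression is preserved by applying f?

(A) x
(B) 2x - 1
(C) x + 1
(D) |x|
D

For f(x) = -x:
Applying f replaces x by -x. Since |-x| = |x|, the absolute value is unchanged by f, whereas x -> -x, 2x - 1 -> -2x - 1 and x + 1 -> -x + 1 all change.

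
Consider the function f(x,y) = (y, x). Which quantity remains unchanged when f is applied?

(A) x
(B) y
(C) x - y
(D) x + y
D

For f(x,y) = (y, x):
After applying f: x' = y, y' = x. So x' + y' = y + x = x + y.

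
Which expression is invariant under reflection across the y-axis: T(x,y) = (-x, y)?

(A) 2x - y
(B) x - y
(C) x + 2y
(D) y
D

The map is reflection across the y-axis: T(x,y) = (-x, y).
Substitute the transformed coordinates into each option and compare with the original:
(A) 2x - y  ->  2(-x) - (y) = -2x - y   [differs from 2x - y: not invariant]
(B) x - y  ->  (-x) - (y) = -x - y   [differs from x - y: not invariant]
(C) x + 2y  ->  (-x) + 2(y) = -x + 2y   [differs from x + 2y: not invariant]
(D) y  ->  (y) = y   [equals y: invariant]

Only option (D), y, is unchanged by the transformation.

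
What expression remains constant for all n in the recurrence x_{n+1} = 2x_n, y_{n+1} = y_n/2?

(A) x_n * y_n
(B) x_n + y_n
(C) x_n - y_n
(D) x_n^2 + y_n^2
A

For the recurrence x_{n+1} = 2x_n, y_{n+1} = y_n/2:

x_{n+1} * y_{n+1} = (2x_n) * (y_n/2) = x_n * y_n
The product is conserved.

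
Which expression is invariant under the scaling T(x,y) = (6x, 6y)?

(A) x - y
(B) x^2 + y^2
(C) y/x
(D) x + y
C

Under the uniform scaling T(x,y) = (6x, 6y):
Substitute the transformed coordinates into each option and compare with the original:
(A) x - y  ->  (6x) - (6y) = 6x - 6y   [differs from x - y: not invariant]
(B) x^2 + y^2  ->  (6x)^2 + (6y)^2 = 36x^2 + 36y^2   [differs from x^2 + y^2: not invariant]
(C) y/x  ->  (6y)/(6x) = y/x   [equals y/x: invariant]
(D) x + y  ->  (6x) + (6y) = 6x + 6y   [differs from x + y: not invariant]

Only option (C), y/x, is unchanged by the transformation.
The common factor 6 cancels in a ratio of coordinates, while sums, products and sums of squares pick up factors of 6 or 36.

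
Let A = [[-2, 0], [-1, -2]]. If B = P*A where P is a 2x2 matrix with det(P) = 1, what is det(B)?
4

By the multiplicative property of determinants, det(B) = det(P*A) = det(P) * det(A) = det(A),
so the determinant is invariant under multiplication by any determinant-1 matrix; we just need det(A).

det(A) = (-2)(-2) - (0)(-1) = 4 - 0 = 4

Therefore det(B) = 1 * 4 = 4.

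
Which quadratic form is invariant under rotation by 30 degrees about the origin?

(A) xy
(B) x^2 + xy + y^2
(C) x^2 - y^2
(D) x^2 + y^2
D

Rotation by 30 degrees sends (x, y) to (sqrt(3)x/2 - y/2, x/2 + sqrt(3)y/2).
Substitute the transformed coordinates into each option and compare with the original:
(A) xy  ->  (sqrt(3)x/2 - y/2)(x/2 + sqrt(3)y/2) = sqrt(3)x^2/4 + xy/2 - sqrt(3)y^2/4   [differs from xy: not invariant]
(B) x^2 + xy + y^2  ->  (sqrt(3)x/2 - y/2)^2 + (sqrt(3)x/2 - y/2)(x/2 + sqrt(3)y/2) + (x/2 + sqrt(3)y/2)^2 = sqrt(3)x^2/4 + x^2 + xy/2 - sqrt(3)y^2/4 + y^2   [differs from x^2 + xy + y^2: not invariant]
(C) x^2 - y^2  ->  (sqrt(3)x/2 - y/2)^2 - (x/2 + sqrt(3)y/2)^2 = x^2/2 - sqrt(3)xy - y^2/2   [differs from x^2 - y^2: not invariant]
(D) x^2 + y^2  ->  (sqrt(3)x/2 - y/2)^2 + (x/2 + sqrt(3)y/2)^2 = x^2 + y^2   [equals x^2 + y^2: invariant]

Only option (D), x^2 + y^2, is unchanged by the transformation.
x^2 + y^2 is the squared distance from the origin, which rotations preserve.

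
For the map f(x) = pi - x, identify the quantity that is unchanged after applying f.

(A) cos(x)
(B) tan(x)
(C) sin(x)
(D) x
C

For f(x) = pi - x:
sin(pi - x) = sin(x), so sine is invariant under this transformation.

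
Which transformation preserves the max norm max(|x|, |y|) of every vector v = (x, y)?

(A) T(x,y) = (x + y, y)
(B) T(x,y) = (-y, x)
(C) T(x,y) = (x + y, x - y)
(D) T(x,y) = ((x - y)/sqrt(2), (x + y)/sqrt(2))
B

A transformation preserves a norm if ||T(v)|| = ||v|| for every v; a single vector where the norm changes rules an option out.

(A) T(x,y) = (x + y, y): v = (1, 1) has norm max(|1|, |1|) = 1, but T(v) = (2, 1) has norm 2 -- not preserved.
(B) T(x,y) = (-y, x): preserves the norm -- it only permutes the coordinates and/or flips signs, which leaves max(|x|, |y|) unchanged.
(C) T(x,y) = (x + y, x - y): v = (1, 1) has norm max(|1|, |1|) = 1, but T(v) = (2, 0) has norm 2 -- not preserved.
(D) T(x,y) = ((x - y)/sqrt(2), (x + y)/sqrt(2)): v = (1, 0) has norm max(|1|, |0|) = 1, but T(v) = (sqrt(2)/2, sqrt(2)/2) has norm sqrt(2)/2 -- not preserved.

Therefore the answer is (B).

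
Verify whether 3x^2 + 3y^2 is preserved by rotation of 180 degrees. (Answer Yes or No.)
Yes

Applying rotation by 180 degrees: x' = x*cos(180 degrees) - y*sin(180 degrees) = -x, y' = x*sin(180 degrees) + y*cos(180 degrees) = -y

Substituting into 3x^2 + 3y^2:
3(-x)^2 + 3(-y)^2
= 3x^2 + 3y^2

This equals the original expression 3x^2 + 3y^2, so it IS invariant.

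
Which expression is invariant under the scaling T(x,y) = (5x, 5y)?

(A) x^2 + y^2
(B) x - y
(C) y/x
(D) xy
C

Under the uniform scaling T(x,y) = (5x, 5y):
Substitute the transformed coordinates into each option and compare with the original:
(A) x^2 + y^2  ->  (5x)^2 + (5y)^2 = 25x^2 + 25y^2   [differs from x^2 + y^2: not invariant]
(B) x - y  ->  (5x) - (5y) = 5x - 5y   [differs from x - y: not invariant]
(C) y/x  ->  (5y)/(5x) = y/x   [equals y/x: invariant]
(D) xy  ->  (5x)(5y) = 25xy   [differs from xy: not invariant]

Only option (C), y/x, is unchanged by the transformation.
The common factor 5 cancels in a ratio of coordinates, while sums, products and sums of squares pick up factors of 5 or 25.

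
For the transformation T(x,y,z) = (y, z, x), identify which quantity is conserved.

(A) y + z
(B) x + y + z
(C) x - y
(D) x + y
B

Apply T(x,y,z) = (y, z, x) to each option, i.e. replace (x, y, z) by the transformed coordinates.
Substitute the transformed coordinates into each option and compare with the original:
(A) y + z  ->  (z) + (x) = x + z   [differs from y + z: not invariant]
(B) x + y + z  ->  (y) + (z) + (x) = x + y + z   [equals x + y + z: invariant]
(C) x - y  ->  (y) - (z) = y - z   [differs from x - y: not invariant]
(D) x + y  ->  (y) + (z) = y + z   [differs from x + y: not invariant]

Only option (B), x + y + z, is unchanged by the transformation.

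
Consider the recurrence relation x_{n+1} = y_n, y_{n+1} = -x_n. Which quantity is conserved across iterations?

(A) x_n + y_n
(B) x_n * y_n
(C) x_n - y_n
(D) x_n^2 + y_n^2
D

For the recurrence x_{n+1} = y_n, y_{n+1} = -x_n:

x_{n+1}^2 + y_{n+1}^2 = y_n^2 + (-x_n)^2 = x_n^2 + y_n^2
The sum of squares is conserved (like energy in a harmonic oscillator).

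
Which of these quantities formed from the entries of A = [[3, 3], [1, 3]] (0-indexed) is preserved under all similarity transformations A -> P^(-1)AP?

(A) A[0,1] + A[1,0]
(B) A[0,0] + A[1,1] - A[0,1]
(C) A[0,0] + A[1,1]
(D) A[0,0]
C

A[0,0] + A[1,1] is the trace of A. By the cyclic property of the trace, tr(P^(-1)AP) = tr(APP^(-1)) = tr(A), so it is the same for every matrix similar to A.

The other combinations are not similarity invariants. For example, take P = [[1, 2], [0, 1]] (det P = 1), so P^(-1) = [[1, -2], [0, 1]] and
B = P^(-1)AP = [[1, -1], [1, 5]].
Evaluating each option on A and on B:
(A) A[0,1] + A[1,0]: 4 for A, 0 for B -> changes
(B) A[0,0] + A[1,1] - A[0,1]: 3 for A, 7 for B -> changes
(C) A[0,0] + A[1,1]: 6 for A, 6 for B -> unchanged
(D) A[0,0]: 3 for A, 1 for B -> changes

Only (C) A[0,0] + A[1,1] = 6 survives (and it does so for every P, not just this one), so it is the invariant.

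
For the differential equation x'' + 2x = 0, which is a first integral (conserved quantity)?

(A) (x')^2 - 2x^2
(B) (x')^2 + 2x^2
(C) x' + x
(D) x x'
B

A first integral I satisfies dI/dt = 0 along every solution. Differentiate each option and use the equation of motion:
(A) d/dt[(x')^2 - 2x^2] = 2x'x'' - 4x x' = -8x x', not identically 0
(B) d/dt[(x')^2 + 2x^2] = 2x'x'' + 4x x' = 2x'(-2x) + 4x x' = 0
(C) d/dt[x' + x] = x'' + x' = -2x + x', not identically 0
(D) d/dt[x x'] = (x')^2 + x x'' = (x')^2 - 2x^2, not identically 0

Only (B) has zero time-derivative. So the energy-like quantity (x')^2 + 2x^2 is the first integral.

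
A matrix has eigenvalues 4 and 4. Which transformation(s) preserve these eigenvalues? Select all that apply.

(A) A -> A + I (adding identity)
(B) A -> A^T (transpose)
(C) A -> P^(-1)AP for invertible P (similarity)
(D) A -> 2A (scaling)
B and C

Eigenvalues are preserved by:
1. Similarity transformations: A -> P^(-1)AP (same characteristic polynomial)
2. Transpose: A^T has the same eigenvalues as A

Eigenvalues are NOT preserved by:
- Adding identity: eigenvalues become 4+1, 4+1
- Scaling: eigenvalues become 8, 8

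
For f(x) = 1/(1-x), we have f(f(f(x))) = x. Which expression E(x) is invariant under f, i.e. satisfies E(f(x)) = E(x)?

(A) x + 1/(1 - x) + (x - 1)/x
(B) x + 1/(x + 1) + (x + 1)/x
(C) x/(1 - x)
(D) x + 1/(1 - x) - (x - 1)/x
A

Replace x by f(x) = 1/(1 - x) in each option and simplify. As a quick numerical cross-check, also compare E(4) with E(f(4)) = E(-1/3).

(A) x + 1/(1 - x) + (x - 1)/x  ->  (1/(1 - x)) + 1/(1 - (1/(1 - x))) + ((1/(1 - x)) - 1)/(1/(1 - x)), which simplifies back to x + 1/(1 - x) + (x - 1)/x; check: E(4) = 53/12, E(-1/3) = 53/12.   [invariant]
(B) x + 1/(x + 1) + (x + 1)/x  ->  (1/(1 - x)) + 1/((1/(1 - x)) + 1) + ((1/(1 - x)) + 1)/(1/(1 - x)) = (-x^3 + 6x^2 - 11x + 7)/(x^2 - 3x + 2); check: E(4) = 109/20 but E(-1/3) = -5/6.   [not invariant]
(C) x/(1 - x)  ->  (1/(1 - x))/(1 - (1/(1 - x))) = -1/x; check: E(4) = -4/3 but E(-1/3) = -1/4.   [not invariant]
(D) x + 1/(1 - x) - (x - 1)/x  ->  (1/(1 - x)) + 1/(1 - (1/(1 - x))) - ((1/(1 - x)) - 1)/(1/(1 - x)) = (x^2(1 - x) - x + (x - 1)^2)/(x(x - 1)); check: E(4) = 35/12 but E(-1/3) = -43/12.   [not invariant]

Only (A) is unchanged. Indeed f(f(x)) = 1/(1 - 1/(1-x)) = (1-x)/(-x) = (x-1)/x, so E(x) = x + f(x) + f(f(x)) is the sum over the whole 3-cycle; applying f just permutes the three terms cyclically (x -> f(x) -> f(f(x)) -> x), leaving the sum unchanged.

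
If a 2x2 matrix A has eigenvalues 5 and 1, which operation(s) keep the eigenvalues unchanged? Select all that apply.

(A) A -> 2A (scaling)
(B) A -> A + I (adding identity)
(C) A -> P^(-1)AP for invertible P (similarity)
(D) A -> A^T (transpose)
C and D

Eigenvalues are preserved by:
1. Similarity transformations: A -> P^(-1)AP (same characteristic polynomial)
2. Transpose: A^T has the same eigenvalues as A

Eigenvalues are NOT preserved by:
- Adding identity: eigenvalues become 5+1, 1+1
- Scaling: eigenvalues become 10, 2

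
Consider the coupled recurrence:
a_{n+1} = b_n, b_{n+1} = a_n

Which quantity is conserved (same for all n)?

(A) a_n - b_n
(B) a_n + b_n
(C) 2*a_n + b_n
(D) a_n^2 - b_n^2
B

Replace a_n by a_{n+1} = b_n and b_n by b_{n+1} = a_n in each option and simplify:
(A) a_n - b_n  ->  (b_n) - (a_n) = -a_n + b_n   [not conserved]
(B) a_n + b_n  ->  (b_n) + (a_n) = a_n + b_n   [conserved]
(C) 2*a_n + b_n  ->  2*(b_n) + (a_n) = a_n + 2*b_n   [not conserved]
(D) a_n^2 - b_n^2  ->  (b_n)^2 - (a_n)^2 = -a_n^2 + b_n^2   [not conserved]

Only (B) a_n + b_n returns to itself after one step, so it is the conserved quantity.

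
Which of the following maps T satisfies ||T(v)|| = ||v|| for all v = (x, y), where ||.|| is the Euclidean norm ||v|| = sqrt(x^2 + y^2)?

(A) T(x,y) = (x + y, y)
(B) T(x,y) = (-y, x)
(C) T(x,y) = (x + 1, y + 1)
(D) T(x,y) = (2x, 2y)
B

A transformation preserves a norm if ||T(v)|| = ||v|| for every v; a single vector where the norm changes rules an option out.

(A) T(x,y) = (x + y, y): v = (0, 1) has norm sqrt((0)^2 + (1)^2) = 1, but T(v) = (1, 1) has norm sqrt(2) -- not preserved.
(B) T(x,y) = (-y, x): preserves the norm -- it is an orthogonal map (a rotation/reflection), and (-y)^2 + (x)^2 simplifies to x^2 + y^2.
(C) T(x,y) = (x + 1, y + 1): v = (1, 0) has norm sqrt((1)^2 + (0)^2) = 1, but T(v) = (2, 1) has norm sqrt(5) -- not preserved.
(D) T(x,y) = (2x, 2y): v = (1, 0) has norm sqrt((1)^2 + (0)^2) = 1, but T(v) = (2, 0) has norm 2 -- not preserved.

Therefore the answer is (B).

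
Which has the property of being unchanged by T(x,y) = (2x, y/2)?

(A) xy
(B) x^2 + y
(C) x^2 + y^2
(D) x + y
A

An expression E(x,y) is invariant under T if E(T(x,y)) = E(x,y). Here T(x,y) = (2x, y/2).
Substitute the transformed coordinates into each option and compare with the original:
(A) xy  ->  (2x)(y/2) = xy   [equals xy: invariant]
(B) x^2 + y  ->  (2x)^2 + (y/2) = 4x^2 + y/2   [differs from x^2 + y: not invariant]
(C) x^2 + y^2  ->  (2x)^2 + (y/2)^2 = 4x^2 + y^2/4   [differs from x^2 + y^2: not invariant]
(D) x + y  ->  (2x) + (y/2) = 2x + y/2   [differs from x + y: not invariant]

Only option (A), xy, is unchanged by the transformation.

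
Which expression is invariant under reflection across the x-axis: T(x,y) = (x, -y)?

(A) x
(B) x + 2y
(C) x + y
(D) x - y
A

The map is reflection across the x-axis: T(x,y) = (x, -y).
Substitute the transformed coordinates into each option and compare with the original:
(A) x  ->  (x) = x   [equals x: invariant]
(B) x + 2y  ->  (x) + 2(-y) = x - 2y   [differs from x + 2y: not invariant]
(C) x + y  ->  (x) + (-y) = x - y   [differs from x + y: not invariant]
(D) x - y  ->  (x) - (-y) = x + y   [differs from x - y: not invariant]

Only option (A), x, is unchanged by the transformation.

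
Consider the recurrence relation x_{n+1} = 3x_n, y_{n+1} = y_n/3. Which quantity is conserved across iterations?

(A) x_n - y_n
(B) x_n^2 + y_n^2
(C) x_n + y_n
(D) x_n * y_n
D

For the recurrence x_{n+1} = 3x_n, y_{n+1} = y_n/3:

x_{n+1} * y_{n+1} = (3x_n) * (y_n/3) = x_n * y_n
The product is conserved.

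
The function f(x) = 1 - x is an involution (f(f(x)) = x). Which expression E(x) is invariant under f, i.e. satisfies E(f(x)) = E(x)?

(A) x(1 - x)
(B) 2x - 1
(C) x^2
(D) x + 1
A

Replace x by f(x) = 1 - x in each option and simplify. As a quick numerical cross-check, also compare E(4) with E(f(4)) = E(-3).

(A) x(1 - x)  ->  (1 - x)(1 - (1 - x)), which simplifies back to x(1 - x); check: E(4) = -12, E(-3) = -12.   [invariant]
(B) 2x - 1  ->  2(1 - x) - 1 = 1 - 2x; check: E(4) = 7 but E(-3) = -7.   [not invariant]
(C) x^2  ->  (1 - x)^2 = (x - 1)^2; check: E(4) = 16 but E(-3) = 9.   [not invariant]
(D) x + 1  ->  (1 - x) + 1 = 2 - x; check: E(4) = 5 but E(-3) = -2.   [not invariant]

Only (A) is unchanged. E is symmetric under swapping x with f(x) = 1 - x, which is exactly what an involution does.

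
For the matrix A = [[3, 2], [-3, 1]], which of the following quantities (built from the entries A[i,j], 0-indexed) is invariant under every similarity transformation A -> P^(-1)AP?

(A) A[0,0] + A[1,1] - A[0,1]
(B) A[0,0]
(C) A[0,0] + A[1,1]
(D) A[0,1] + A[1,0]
C

A[0,0] + A[1,1] is the trace of A. By the cyclic property of the trace, tr(P^(-1)AP) = tr(APP^(-1)) = tr(A), so it is the same for every matrix similar to A.

The other combinations are not similarity invariants. For example, take P = [[2, 1], [1, 1]] (det P = 1), so P^(-1) = [[1, -1], [-1, 2]] and
B = P^(-1)AP = [[13, 7], [-18, -9]].
Evaluating each option on A and on B:
(A) A[0,0] + A[1,1] - A[0,1]: 2 for A, -3 for B -> changes
(B) A[0,0]: 3 for A, 13 for B -> changes
(C) A[0,0] + A[1,1]: 4 for A, 4 for B -> unchanged
(D) A[0,1] + A[1,0]: -1 for A, -11 for B -> changes

Only (C) A[0,0] + A[1,1] = 4 survives (and it does so for every P, not just this one), so it is the invariant.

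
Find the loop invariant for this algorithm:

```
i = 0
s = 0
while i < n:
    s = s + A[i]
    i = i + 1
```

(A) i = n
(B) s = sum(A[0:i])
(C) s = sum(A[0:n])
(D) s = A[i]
B

A loop invariant must hold before the first iteration and be re-established by every execution of the body.

(B) s = sum(A[0:i]): Initially i = 0 and s = 0 = sum of the empty slice A[0:0]. If s = sum(A[0:i]) holds at the top of an iteration, the body sets s to sum(A[0:i]) + A[i] = sum(A[0:i+1]) and then i to i+1, so s = sum(A[0:i]) holds again. At exit i = n, giving s = sum(A[0:n]).

The other options fail:
(A) i = n: false initially (i = 0); it is the exit condition, not an invariant.
(C) s = sum(A[0:n]): false before the loop (s = 0, not the full sum) -- it only becomes true at exit.
(D) s = A[i]: after the first iteration s = A[0] but i = 1, so s = A[i] compares s with the wrong element (and fails in general).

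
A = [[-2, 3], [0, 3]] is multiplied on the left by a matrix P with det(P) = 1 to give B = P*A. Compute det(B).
-6

By the multiplicative property of determinants, det(B) = det(P*A) = det(P) * det(A) = det(A),
so the determinant is invariant under multiplication by any determinant-1 matrix; we just need det(A).

det(A) = (-2)(3) - (3)(0) = -6 - 0 = -6

Therefore det(B) = 1 * (-6) = -6.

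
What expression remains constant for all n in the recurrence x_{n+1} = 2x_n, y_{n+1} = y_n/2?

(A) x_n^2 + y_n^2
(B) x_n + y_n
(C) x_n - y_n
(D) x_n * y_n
D

For the recurrence x_{n+1} = 2x_n, y_{n+1} = y_n/2:

x_{n+1} * y_{n+1} = (2x_n) * (y_n/2) = x_n * y_n
The product is conserved.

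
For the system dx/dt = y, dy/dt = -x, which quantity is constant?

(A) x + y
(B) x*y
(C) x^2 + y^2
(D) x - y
C

A first integral I satisfies dI/dt = 0 along every solution. Differentiate each option and use the equation of motion:
(A) d/dt[x + y] = y + (-x) = y - x, not identically 0
(B) d/dt[x*y] = (dx/dt)y + x(dy/dt) = y^2 - x^2, not identically 0
(C) d/dt[x^2 + y^2] = 2x*dx/dt + 2y*dy/dt = 2x*y + 2y*(-x) = 0
(D) d/dt[x - y] = y - (-x) = x + y, not identically 0

Only (C) has zero time-derivative. So x^2 + y^2 (the squared radius; trajectories are circles) is the conserved quantity.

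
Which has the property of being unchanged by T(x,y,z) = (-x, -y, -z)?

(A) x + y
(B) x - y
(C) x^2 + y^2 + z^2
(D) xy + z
C

Apply T(x,y,z) = (-x, -y, -z) to each option, i.e. replace (x, y, z) by the transformed coordinates.
Substitute the transformed coordinates into each option and compare with the original:
(A) x + y  ->  (-x) + (-y) = -x - y   [differs from x + y: not invariant]
(B) x - y  ->  (-x) - (-y) = -x + y   [differs from x - y: not invariant]
(C) x^2 + y^2 + z^2  ->  (-x)^2 + (-y)^2 + (-z)^2 = x^2 + y^2 + z^2   [equals x^2 + y^2 + z^2: invariant]
(D) xy + z  ->  (-x)(-y) + (-z) = xy - z   [differs from xy + z: not invariant]

Only option (C), x^2 + y^2 + z^2, is unchanged by the transformation.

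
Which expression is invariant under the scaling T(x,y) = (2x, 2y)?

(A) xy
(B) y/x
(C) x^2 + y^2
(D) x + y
B

Under the uniform scaling T(x,y) = (2x, 2y):
Substitute the transformed coordinates into each option and compare with the original:
(A) xy  ->  (2x)(2y) = 4xy   [differs from xy: not invariant]
(B) y/x  ->  (2y)/(2x) = y/x   [equals y/x: invariant]
(C) x^2 + y^2  ->  (2x)^2 + (2y)^2 = 4x^2 + 4y^2   [differs from x^2 + y^2: not invariant]
(D) x + y  ->  (2x) + (2y) = 2x + 2y   [differs from x + y: not invariant]

Only option (B), y/x, is unchanged by the transformation.
The common factor 2 cancels in a ratio of coordinates, while sums, products and sums of squares pick up factors of 2 or 4.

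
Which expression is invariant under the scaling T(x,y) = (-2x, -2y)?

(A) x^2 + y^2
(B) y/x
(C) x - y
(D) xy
B

Under the uniform scaling T(x,y) = (-2x, -2y):
Substitute the transformed coordinates into each option and compare with the original:
(A) x^2 + y^2  ->  (-2x)^2 + (-2y)^2 = 4x^2 + 4y^2   [differs from x^2 + y^2: not invariant]
(B) y/x  ->  (-2y)/(-2x) = y/x   [equals y/x: invariant]
(C) x - y  ->  (-2x) - (-2y) = -2x + 2y   [differs from x - y: not invariant]
(D) xy  ->  (-2x)(-2y) = 4xy   [differs from xy: not invariant]

Only option (B), y/x, is unchanged by the transformation.
The common factor -2 cancels in a ratio of coordinates, while sums, products and sums of squares pick up factors of -2 or 4.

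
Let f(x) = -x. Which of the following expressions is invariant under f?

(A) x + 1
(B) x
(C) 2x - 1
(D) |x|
D

For f(x) = -x:
Applying f replaces x by -x. Since |-x| = |x|, the absolute value is unchanged by f, whereas x -> -x, 2x - 1 -> -2x - 1 and x + 1 -> -x + 1 all change.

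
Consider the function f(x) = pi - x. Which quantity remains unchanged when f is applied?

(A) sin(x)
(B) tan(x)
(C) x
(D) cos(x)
A

For f(x) = pi - x:
sin(pi - x) = sin(x), so sine is invariant under this transformation.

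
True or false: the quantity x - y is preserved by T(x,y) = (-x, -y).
False

Substitute T(x,y) = (-x, -y) into the expression and compare with the original.

Original: x - y
After applying T: (-x) - (-y) = -x + y

This differs from the original x - y (difference: -2x + 2y), so the expression is NOT invariant.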